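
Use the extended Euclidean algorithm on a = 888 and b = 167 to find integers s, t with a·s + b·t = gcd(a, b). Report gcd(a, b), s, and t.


Euclidean algorithm on (888, 167) — divide until remainder is 0:
  888 = 5 · 167 + 53
  167 = 3 · 53 + 8
  53 = 6 · 8 + 5
  8 = 1 · 5 + 3
  5 = 1 · 3 + 2
  3 = 1 · 2 + 1
  2 = 2 · 1 + 0
gcd(888, 167) = 1.
Track Bezout coefficients alongside the remainders: start with r₀ = 888 = a·1 + b·0 (s = 1, t = 0) and r₁ = 167 = a·0 + b·1 (s = 0, t = 1); each new remainder r_{k+1} = r_{k-1} − q_k·r_k inherits s_{k+1} = s_{k-1} − q_k·s_k, t_{k+1} = t_{k-1} − q_k·t_k, so r_k = a·s_k + b·t_k at every step:
  q = 5: r = 53, s = 1 − 5·0 = 1, t = 0 − 5·1 = -5  (check: 888·1 + 167·(-5) = 53)
  q = 3: r = 8, s = 0 − 3·1 = -3, t = 1 − 3·(-5) = 16  (check: 888·(-3) + 167·16 = 8)
  q = 6: r = 5, s = 1 − 6·(-3) = 19, t = -5 − 6·16 = -101  (check: 888·19 + 167·(-101) = 5)
  q = 1: r = 3, s = -3 − 1·19 = -22, t = 16 − 1·(-101) = 117  (check: 888·(-22) + 167·117 = 3)
  q = 1: r = 2, s = 19 − 1·(-22) = 41, t = -101 − 1·117 = -218  (check: 888·41 + 167·(-218) = 2)
  q = 1: r = 1, s = -22 − 1·41 = -63, t = 117 − 1·(-218) = 335  (check: 888·(-63) + 167·335 = 1)
The row with r = 1 (the gcd) gives the Bezout coefficients s = -63, t = 335.
Result: 888 · (-63) + 167 · (335) = 1.

gcd(888, 167) = 1; s = -63, t = 335 (check: 888·(-63) + 167·335 = 1).


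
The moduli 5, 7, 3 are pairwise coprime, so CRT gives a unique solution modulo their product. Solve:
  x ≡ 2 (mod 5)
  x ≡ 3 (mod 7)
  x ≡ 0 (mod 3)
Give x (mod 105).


Moduli 5, 7, 3 are pairwise coprime; by CRT there is a unique solution modulo M = 5 · 7 · 3 = 105.
Solve pairwise, accumulating the modulus:
  Start with x ≡ 2 (mod 5).
  Combine with x ≡ 3 (mod 7): since gcd(5, 7) = 1, we get a unique residue mod 35.
    Write x = 2 + 5·t and substitute into x ≡ 3 (mod 7): 5·t ≡ 3 − 2 = 1 (mod 7).
    The inverse of 5 mod 7 is 3 (since 5·3 = 15 = 2·7 + 1), so t ≡ 3·1 = 3 ≡ 3 (mod 7).
    Then x = 2 + 5·3 = 17, valid modulo lcm(5, 7) = 35: x ≡ 17 (mod 35).
  Combine with x ≡ 0 (mod 3): since gcd(35, 3) = 1, we get a unique residue mod 105.
    Write x = 17 + 35·t and substitute into x ≡ 0 (mod 3): 35·t ≡ 0 − 17 = -17 (mod 3).
    Reduce coefficients mod 3: 2·t ≡ 1 (mod 3).
    The inverse of 2 mod 3 is 2 (since 2·2 = 4 = 1·3 + 1), so t ≡ 2·1 = 2 ≡ 2 (mod 3).
    Then x = 17 + 35·2 = 87, valid modulo lcm(35, 3) = 105: x ≡ 87 (mod 105).
Verify: 87 mod 5 = 2 ✓, 87 mod 7 = 3 ✓, 87 mod 3 = 0 ✓.

x ≡ 87 (mod 105).


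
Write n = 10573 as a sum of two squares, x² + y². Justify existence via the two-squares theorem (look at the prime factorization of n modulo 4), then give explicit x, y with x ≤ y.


Step 1: Factor n = 10573 = 97 · 109.
Step 2: Check the mod-4 condition on each prime factor: 97 ≡ 1 (mod 4), exponent 1; 109 ≡ 1 (mod 4), exponent 1.
All primes ≡ 3 (mod 4) appear to even exponent (or don't appear), so by the two-squares theorem n IS expressible as a sum of two squares.
Step 3: Build a representation. Here n = 97 · 109 is a product of primes ≡ 1 (mod 4). Each prime p ≡ 1 (mod 4) is itself a sum of two squares; find a² by testing p − a² for a perfect square:
  97: 97 − 1² = 96, 97 − 2² = 93, 97 − 3² = 88, 97 − 4² = 81 = 9² ⇒ 97 = 4² + 9².
  109: 109 − 1² = 108, 109 − 2² = 105, 109 − 3² = 100 = 10² ⇒ 109 = 3² + 10².
  Combine using the Brahmagupta–Fibonacci identity (a² + b²)(c² + d²) = (ac − bd)² + (ad + bc)² = (ac + bd)² + (ad − bc)²:
  97 · 109 = 10573: from (4² + 9²)(3² + 10²), take (4·3 − 9·10, 4·10 + 9·3) = (12 − 90, 40 + 27) = (-78, 67); dropping signs (only squares matter) gives (78, 67); check 78² + 67² = 6084 + 4489 = 10573 ✓.
Step 4: Order so x ≤ y and verify: 67² + 78² = 4489 + 6084 = 10573 = n. ✓

n = 10573 = 67² + 78² (one valid representation with x ≤ y).


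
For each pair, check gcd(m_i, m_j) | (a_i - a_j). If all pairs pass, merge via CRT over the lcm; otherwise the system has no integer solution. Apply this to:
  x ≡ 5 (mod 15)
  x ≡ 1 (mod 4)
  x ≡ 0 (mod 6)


Moduli 15, 4, 6 are not pairwise coprime, so CRT works modulo lcm(m_i) when all pairwise compatibility conditions hold.
Pairwise compatibility: gcd(m_i, m_j) must divide a_i - a_j for every pair.
Merge one congruence at a time:
  Start: x ≡ 5 (mod 15).
  Combine with x ≡ 1 (mod 4): gcd(15, 4) = 1; 1 - 5 = -4, which IS divisible by 1, so compatible.
    Write x = 5 + 15·t and substitute into x ≡ 1 (mod 4): 15·t ≡ 1 − 5 = -4 (mod 4).
    Reduce coefficients mod 4: 3·t ≡ 0 (mod 4).
    The inverse of 3 mod 4 is 3 (since 3·3 = 9 = 2·4 + 1), so t ≡ 3·0 = 0 ≡ 0 (mod 4).
    Then x = 5 + 15·0 = 5, valid modulo lcm(15, 4) = 60: x ≡ 5 (mod 60).
  Combine with x ≡ 0 (mod 6): gcd(60, 6) = 6, and 0 - 5 = -5 is NOT divisible by 6.
    ⇒ system is inconsistent (no integer solution).

No solution (the system is inconsistent).


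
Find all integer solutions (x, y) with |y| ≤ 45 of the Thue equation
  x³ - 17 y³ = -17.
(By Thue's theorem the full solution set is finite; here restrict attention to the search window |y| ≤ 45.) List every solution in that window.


The equation is x³ - 17y³ = -17. For fixed y, x³ = 17·y³ − 17, so a solution requires the RHS to be a perfect cube.
Strategy: iterate y from -45 to 45, compute RHS = 17·y³ − 17, and check whether it is a (positive or negative) perfect cube.
Check small values of y:
  y = 0: RHS = -17 is not a perfect cube.
  y = 1: RHS = 0 = (0)³ ⇒ x = 0 works.
  y = -1: RHS = -34 is not a perfect cube.
  y = 2: RHS = 119 is not a perfect cube.
  y = -2: RHS = -153 is not a perfect cube.
  y = 3: RHS = 442 is not a perfect cube.
  y = -3: RHS = -476 is not a perfect cube.
Continuing the search up to |y| = 45 finds no further solutions beyond those listed.
Collected solutions: (0, 1).

Solutions (with |y| ≤ 45): (0, 1).


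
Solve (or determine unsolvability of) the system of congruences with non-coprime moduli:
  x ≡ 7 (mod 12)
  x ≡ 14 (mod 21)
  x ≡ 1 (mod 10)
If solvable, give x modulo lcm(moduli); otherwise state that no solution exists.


Moduli 12, 21, 10 are not pairwise coprime, so CRT works modulo lcm(m_i) when all pairwise compatibility conditions hold.
Pairwise compatibility: gcd(m_i, m_j) must divide a_i - a_j for every pair.
Merge one congruence at a time:
  Start: x ≡ 7 (mod 12).
  Combine with x ≡ 14 (mod 21): gcd(12, 21) = 3, and 14 - 7 = 7 is NOT divisible by 3.
    ⇒ system is inconsistent (no integer solution).

No solution (the system is inconsistent).


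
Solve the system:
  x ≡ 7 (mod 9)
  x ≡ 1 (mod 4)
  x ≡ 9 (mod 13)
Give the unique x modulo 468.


Moduli 9, 4, 13 are pairwise coprime; by CRT there is a unique solution modulo M = 9 · 4 · 13 = 468.
Solve pairwise, accumulating the modulus:
  Start with x ≡ 7 (mod 9).
  Combine with x ≡ 1 (mod 4): since gcd(9, 4) = 1, we get a unique residue mod 36.
    Write x = 7 + 9·t and substitute into x ≡ 1 (mod 4): 9·t ≡ 1 − 7 = -6 (mod 4).
    Reduce coefficients mod 4: 1·t ≡ 2 (mod 4).
    So t ≡ 2 (mod 4).
    Then x = 7 + 9·2 = 25, valid modulo lcm(9, 4) = 36: x ≡ 25 (mod 36).
  Combine with x ≡ 9 (mod 13): since gcd(36, 13) = 1, we get a unique residue mod 468.
    Write x = 25 + 36·t and substitute into x ≡ 9 (mod 13): 36·t ≡ 9 − 25 = -16 (mod 13).
    Reduce coefficients mod 13: 10·t ≡ 10 (mod 13).
    The inverse of 10 mod 13 is 4 (since 10·4 = 40 = 3·13 + 1), so t ≡ 4·10 = 40 ≡ 1 (mod 13).
    Then x = 25 + 36·1 = 61, valid modulo lcm(36, 13) = 468: x ≡ 61 (mod 468).
Verify: 61 mod 9 = 7 ✓, 61 mod 4 = 1 ✓, 61 mod 13 = 9 ✓.

x ≡ 61 (mod 468).


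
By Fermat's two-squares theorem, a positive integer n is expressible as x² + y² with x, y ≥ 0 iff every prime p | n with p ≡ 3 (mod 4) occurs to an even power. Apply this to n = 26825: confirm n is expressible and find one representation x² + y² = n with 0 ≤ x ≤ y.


Step 1: Factor n = 26825 = 5^2 · 29 · 37.
Step 2: Check the mod-4 condition on each prime factor: 5 ≡ 1 (mod 4), exponent 2; 29 ≡ 1 (mod 4), exponent 1; 37 ≡ 1 (mod 4), exponent 1.
All primes ≡ 3 (mod 4) appear to even exponent (or don't appear), so by the two-squares theorem n IS expressible as a sum of two squares.
Step 3: Build a representation. Group n = k² · m with k = 5 and m = 29 · 37 = 1073 (a product of primes ≡ 1 (mod 4)); a representation of m scales to one of n via (k·x)² + (k·y)² = k²(x² + y²). Each prime p ≡ 1 (mod 4) is itself a sum of two squares; find a² by testing p − a² for a perfect square:
  29: 29 − 1² = 28, 29 − 2² = 25 = 5² ⇒ 29 = 2² + 5².
  37: 37 − 1² = 36 = 6² ⇒ 37 = 1² + 6².
  Combine using the Brahmagupta–Fibonacci identity (a² + b²)(c² + d²) = (ac − bd)² + (ad + bc)² = (ac + bd)² + (ad − bc)²:
  29 · 37 = 1073: from (2² + 5²)(1² + 6²), take (2·1 − 5·6, 2·6 + 5·1) = (2 − 30, 12 + 5) = (-28, 17); dropping signs (only squares matter) gives (28, 17); check 28² + 17² = 784 + 289 = 1073 ✓.
  Scale by k = 5: (5·28, 5·17) = (140, 85).
Step 4: Order so x ≤ y and verify: 85² + 140² = 7225 + 19600 = 26825 = n. ✓

n = 26825 = 85² + 140² (one valid representation with x ≤ y).


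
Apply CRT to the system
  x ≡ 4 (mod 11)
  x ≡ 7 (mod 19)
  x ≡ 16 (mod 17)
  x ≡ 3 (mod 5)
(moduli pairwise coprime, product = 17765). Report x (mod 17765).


Product of moduli M = 11 · 19 · 17 · 5 = 17765.
Merge one congruence at a time:
  Start: x ≡ 4 (mod 11).
  Combine with x ≡ 7 (mod 19); new modulus lcm = 209.
    Write x = 4 + 11·t and substitute into x ≡ 7 (mod 19): 11·t ≡ 7 − 4 = 3 (mod 19).
    The inverse of 11 mod 19 is 7 (since 11·7 = 77 = 4·19 + 1), so t ≡ 7·3 = 21 ≡ 2 (mod 19).
    Then x = 4 + 11·2 = 26, valid modulo lcm(11, 19) = 209: x ≡ 26 (mod 209).
  Combine with x ≡ 16 (mod 17); new modulus lcm = 3553.
    Write x = 26 + 209·t and substitute into x ≡ 16 (mod 17): 209·t ≡ 16 − 26 = -10 (mod 17).
    Reduce coefficients mod 17: 5·t ≡ 7 (mod 17).
    The inverse of 5 mod 17 is 7 (since 5·7 = 35 = 2·17 + 1), so t ≡ 7·7 = 49 ≡ 15 (mod 17).
    Then x = 26 + 209·15 = 3161, valid modulo lcm(209, 17) = 3553: x ≡ 3161 (mod 3553).
  Combine with x ≡ 3 (mod 5); new modulus lcm = 17765.
    Write x = 3161 + 3553·t and substitute into x ≡ 3 (mod 5): 3553·t ≡ 3 − 3161 = -3158 (mod 5).
    Reduce coefficients mod 5: 3·t ≡ 2 (mod 5).
    The inverse of 3 mod 5 is 2 (since 3·2 = 6 = 1·5 + 1), so t ≡ 2·2 = 4 ≡ 4 (mod 5).
    Then x = 3161 + 3553·4 = 17373, valid modulo lcm(3553, 5) = 17765: x ≡ 17373 (mod 17765).
Verify against each original: 17373 mod 11 = 4, 17373 mod 19 = 7, 17373 mod 17 = 16, 17373 mod 5 = 3.

x ≡ 17373 (mod 17765).


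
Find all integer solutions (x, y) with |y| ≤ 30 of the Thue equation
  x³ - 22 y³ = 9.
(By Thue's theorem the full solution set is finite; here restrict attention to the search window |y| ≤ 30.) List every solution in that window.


The equation is x³ - 22y³ = 9. For fixed y, x³ = 22·y³ + 9, so a solution requires the RHS to be a perfect cube.
Strategy: iterate y from -30 to 30, compute RHS = 22·y³ + 9, and check whether it is a (positive or negative) perfect cube.
Check small values of y:
  y = 0: RHS = 9 is not a perfect cube.
  y = 1: RHS = 31 is not a perfect cube.
  y = -1: RHS = -13 is not a perfect cube.
  y = 2: RHS = 185 is not a perfect cube.
  y = -2: RHS = -167 is not a perfect cube.
  y = 3: RHS = 603 is not a perfect cube.
  y = -3: RHS = -585 is not a perfect cube.
Continuing the search up to |y| = 30 finds no solutions either.
No (x, y) in the scanned range satisfies the equation.

No integer solutions with |y| ≤ 30.


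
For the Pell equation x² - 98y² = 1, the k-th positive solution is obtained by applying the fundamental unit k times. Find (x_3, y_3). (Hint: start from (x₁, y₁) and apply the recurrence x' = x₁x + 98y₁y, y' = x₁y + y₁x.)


Step 1: Find the fundamental solution (x₁, y₁) of x² - 98y² = 1.
  Expand √98 as a continued fraction. a₀ = ⌊√98⌋ = 9; iterate m_{k+1} = d_k·a_k − m_k, d_{k+1} = (98 − m_{k+1}²)/d_k, a_{k+1} = ⌊(a₀ + m_{k+1})/d_{k+1}⌋ (starting m₀ = 0, d₀ = 1), with convergents p_k = a_k·p_{k-1} + p_{k-2}, q_k = a_k·q_{k-1} + q_{k-2} (p₋₁ = 1, q₋₁ = 0):
  k = 0: a₀ = 9; p₀/q₀ = 9/1; p₀² − 98·q₀² = 81 − 98 = -17.
  k = 1: m = 9, d = 17, a = ⌊(9 + 9)/17⌋ = 1; p/q = (1·9 + 1)/(1·1 + 0) = 10/1; p² − 98·q² = 100 − 98 = 2.
  k = 2: m = 8, d = 2, a = ⌊(9 + 8)/2⌋ = 8; p/q = (8·10 + 9)/(8·1 + 1) = 89/9; p² − 98·q² = 7921 − 7938 = -17.
  k = 3: m = 8, d = 17, a = ⌊(9 + 8)/17⌋ = 1; p/q = (1·89 + 10)/(1·9 + 1) = 99/10; p² − 98·q² = 9801 − 9800 = 1.
  The first convergent with p² − 98·q² = 1 gives the fundamental solution (x₁, y₁) = (99, 10).
Step 2: Apply the recurrence (x_{n+1}, y_{n+1}) = (x₁x_n + 98y₁y_n, x₁y_n + y₁x_n) repeatedly.
  From (x_1, y_1) = (99, 10): x_2 = 99·99 + 98·10·10 = 19601; y_2 = 99·10 + 10·99 = 1980.
  From (x_2, y_2) = (19601, 1980): x_3 = 99·19601 + 98·10·1980 = 3880899; y_3 = 99·1980 + 10·19601 = 392030.
Step 3: Verify x_3² - 98·y_3² = 15061377048201 - 15061377048200 = 1 (should be 1). ✓

(x_1, y_1) = (99, 10); (x_3, y_3) = (3880899, 392030).


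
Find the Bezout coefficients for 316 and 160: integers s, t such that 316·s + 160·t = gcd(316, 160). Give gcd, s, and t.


Euclidean algorithm on (316, 160) — divide until remainder is 0:
  316 = 1 · 160 + 156
  160 = 1 · 156 + 4
  156 = 39 · 4 + 0
gcd(316, 160) = 4.
Track Bezout coefficients alongside the remainders: start with r₀ = 316 = a·1 + b·0 (s = 1, t = 0) and r₁ = 160 = a·0 + b·1 (s = 0, t = 1); each new remainder r_{k+1} = r_{k-1} − q_k·r_k inherits s_{k+1} = s_{k-1} − q_k·s_k, t_{k+1} = t_{k-1} − q_k·t_k, so r_k = a·s_k + b·t_k at every step:
  q = 1: r = 156, s = 1 − 1·0 = 1, t = 0 − 1·1 = -1  (check: 316·1 + 160·(-1) = 156)
  q = 1: r = 4, s = 0 − 1·1 = -1, t = 1 − 1·(-1) = 2  (check: 316·(-1) + 160·2 = 4)
The row with r = 4 (the gcd) gives the Bezout coefficients s = -1, t = 2.
Result: 316 · (-1) + 160 · (2) = 4.

gcd(316, 160) = 4; s = -1, t = 2 (check: 316·(-1) + 160·2 = 4).


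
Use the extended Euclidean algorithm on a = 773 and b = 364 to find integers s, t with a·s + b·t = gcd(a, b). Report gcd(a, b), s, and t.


Euclidean algorithm on (773, 364) — divide until remainder is 0:
  773 = 2 · 364 + 45
  364 = 8 · 45 + 4
  45 = 11 · 4 + 1
  4 = 4 · 1 + 0
gcd(773, 364) = 1.
Track Bezout coefficients alongside the remainders: start with r₀ = 773 = a·1 + b·0 (s = 1, t = 0) and r₁ = 364 = a·0 + b·1 (s = 0, t = 1); each new remainder r_{k+1} = r_{k-1} − q_k·r_k inherits s_{k+1} = s_{k-1} − q_k·s_k, t_{k+1} = t_{k-1} − q_k·t_k, so r_k = a·s_k + b·t_k at every step:
  q = 2: r = 45, s = 1 − 2·0 = 1, t = 0 − 2·1 = -2  (check: 773·1 + 364·(-2) = 45)
  q = 8: r = 4, s = 0 − 8·1 = -8, t = 1 − 8·(-2) = 17  (check: 773·(-8) + 364·17 = 4)
  q = 11: r = 1, s = 1 − 11·(-8) = 89, t = -2 − 11·17 = -189  (check: 773·89 + 364·(-189) = 1)
The row with r = 1 (the gcd) gives the Bezout coefficients s = 89, t = -189.
Result: 773 · (89) + 364 · (-189) = 1.

gcd(773, 364) = 1; s = 89, t = -189 (check: 773·89 + 364·(-189) = 1).


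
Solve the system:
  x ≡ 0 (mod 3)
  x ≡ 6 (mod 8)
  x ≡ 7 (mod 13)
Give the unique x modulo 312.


Moduli 3, 8, 13 are pairwise coprime; by CRT there is a unique solution modulo M = 3 · 8 · 13 = 312.
Solve pairwise, accumulating the modulus:
  Start with x ≡ 0 (mod 3).
  Combine with x ≡ 6 (mod 8): since gcd(3, 8) = 1, we get a unique residue mod 24.
    Write x = 0 + 3·t and substitute into x ≡ 6 (mod 8): 3·t ≡ 6 − 0 = 6 (mod 8).
    The inverse of 3 mod 8 is 3 (since 3·3 = 9 = 1·8 + 1), so t ≡ 3·6 = 18 ≡ 2 (mod 8).
    Then x = 0 + 3·2 = 6, valid modulo lcm(3, 8) = 24: x ≡ 6 (mod 24).
  Combine with x ≡ 7 (mod 13): since gcd(24, 13) = 1, we get a unique residue mod 312.
    Write x = 6 + 24·t and substitute into x ≡ 7 (mod 13): 24·t ≡ 7 − 6 = 1 (mod 13).
    Reduce coefficients mod 13: 11·t ≡ 1 (mod 13).
    The inverse of 11 mod 13 is 6 (since 11·6 = 66 = 5·13 + 1), so t ≡ 6·1 = 6 ≡ 6 (mod 13).
    Then x = 6 + 24·6 = 150, valid modulo lcm(24, 13) = 312: x ≡ 150 (mod 312).
Verify: 150 mod 3 = 0 ✓, 150 mod 8 = 6 ✓, 150 mod 13 = 7 ✓.

x ≡ 150 (mod 312).


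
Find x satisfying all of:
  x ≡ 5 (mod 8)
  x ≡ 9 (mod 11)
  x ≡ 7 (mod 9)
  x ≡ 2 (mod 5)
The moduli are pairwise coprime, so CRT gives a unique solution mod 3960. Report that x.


Product of moduli M = 8 · 11 · 9 · 5 = 3960.
Merge one congruence at a time:
  Start: x ≡ 5 (mod 8).
  Combine with x ≡ 9 (mod 11); new modulus lcm = 88.
    Write x = 5 + 8·t and substitute into x ≡ 9 (mod 11): 8·t ≡ 9 − 5 = 4 (mod 11).
    The inverse of 8 mod 11 is 7 (since 8·7 = 56 = 5·11 + 1), so t ≡ 7·4 = 28 ≡ 6 (mod 11).
    Then x = 5 + 8·6 = 53, valid modulo lcm(8, 11) = 88: x ≡ 53 (mod 88).
  Combine with x ≡ 7 (mod 9); new modulus lcm = 792.
    Write x = 53 + 88·t and substitute into x ≡ 7 (mod 9): 88·t ≡ 7 − 53 = -46 (mod 9).
    Reduce coefficients mod 9: 7·t ≡ 8 (mod 9).
    The inverse of 7 mod 9 is 4 (since 7·4 = 28 = 3·9 + 1), so t ≡ 4·8 = 32 ≡ 5 (mod 9).
    Then x = 53 + 88·5 = 493, valid modulo lcm(88, 9) = 792: x ≡ 493 (mod 792).
  Combine with x ≡ 2 (mod 5); new modulus lcm = 3960.
    Write x = 493 + 792·t and substitute into x ≡ 2 (mod 5): 792·t ≡ 2 − 493 = -491 (mod 5).
    Reduce coefficients mod 5: 2·t ≡ 4 (mod 5).
    The inverse of 2 mod 5 is 3 (since 2·3 = 6 = 1·5 + 1), so t ≡ 3·4 = 12 ≡ 2 (mod 5).
    Then x = 493 + 792·2 = 2077, valid modulo lcm(792, 5) = 3960: x ≡ 2077 (mod 3960).
Verify against each original: 2077 mod 8 = 5, 2077 mod 11 = 9, 2077 mod 9 = 7, 2077 mod 5 = 2.

x ≡ 2077 (mod 3960).


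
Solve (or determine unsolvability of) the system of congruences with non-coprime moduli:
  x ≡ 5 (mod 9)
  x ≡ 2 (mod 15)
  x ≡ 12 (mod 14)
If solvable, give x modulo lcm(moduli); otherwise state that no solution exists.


Moduli 9, 15, 14 are not pairwise coprime, so CRT works modulo lcm(m_i) when all pairwise compatibility conditions hold.
Pairwise compatibility: gcd(m_i, m_j) must divide a_i - a_j for every pair.
Merge one congruence at a time:
  Start: x ≡ 5 (mod 9).
  Combine with x ≡ 2 (mod 15): gcd(9, 15) = 3; 2 - 5 = -3, which IS divisible by 3, so compatible.
    Write x = 5 + 9·t and substitute into x ≡ 2 (mod 15): 9·t ≡ 2 − 5 = -3 (mod 15).
    Divide the congruence (and modulus) by g = 3: 3·t ≡ -1 (mod 5).
    Reduce coefficients mod 5: 3·t ≡ 4 (mod 5).
    The inverse of 3 mod 5 is 2 (since 3·2 = 6 = 1·5 + 1), so t ≡ 2·4 = 8 ≡ 3 (mod 5).
    Then x = 5 + 9·3 = 32, valid modulo lcm(9, 15) = 45: x ≡ 32 (mod 45).
  Combine with x ≡ 12 (mod 14): gcd(45, 14) = 1; 12 - 32 = -20, which IS divisible by 1, so compatible.
    Write x = 32 + 45·t and substitute into x ≡ 12 (mod 14): 45·t ≡ 12 − 32 = -20 (mod 14).
    Reduce coefficients mod 14: 3·t ≡ 8 (mod 14).
    The inverse of 3 mod 14 is 5 (since 3·5 = 15 = 1·14 + 1), so t ≡ 5·8 = 40 ≡ 12 (mod 14).
    Then x = 32 + 45·12 = 572, valid modulo lcm(45, 14) = 630: x ≡ 572 (mod 630).
Verify: 572 mod 9 = 5, 572 mod 15 = 2, 572 mod 14 = 12.

x ≡ 572 (mod 630).


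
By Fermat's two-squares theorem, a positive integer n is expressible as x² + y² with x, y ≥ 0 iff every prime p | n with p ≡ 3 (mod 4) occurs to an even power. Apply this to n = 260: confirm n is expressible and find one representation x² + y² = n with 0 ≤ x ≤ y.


Step 1: Factor n = 260 = 2^2 · 5 · 13.
Step 2: Check the mod-4 condition on each prime factor: 2 = 2 (special); 5 ≡ 1 (mod 4), exponent 1; 13 ≡ 1 (mod 4), exponent 1.
All primes ≡ 3 (mod 4) appear to even exponent (or don't appear), so by the two-squares theorem n IS expressible as a sum of two squares.
Step 3: Build a representation. Group n = k² · m with k = 2 and m = 5 · 13 = 65 (a product of primes ≡ 1 (mod 4)); a representation of m scales to one of n via (k·x)² + (k·y)² = k²(x² + y²). Each prime p ≡ 1 (mod 4) is itself a sum of two squares; find a² by testing p − a² for a perfect square:
  5: 5 − 1² = 4 = 2² ⇒ 5 = 1² + 2².
  13: 13 − 1² = 12, 13 − 2² = 9 = 3² ⇒ 13 = 2² + 3².
  Combine using the Brahmagupta–Fibonacci identity (a² + b²)(c² + d²) = (ac − bd)² + (ad + bc)² = (ac + bd)² + (ad − bc)²:
  5 · 13 = 65: from (1² + 2²)(2² + 3²), take (1·2 − 2·3, 1·3 + 2·2) = (2 − 6, 3 + 4) = (-4, 7); dropping signs (only squares matter) gives (4, 7); check 4² + 7² = 16 + 49 = 65 ✓.
  Scale by k = 2: (2·4, 2·7) = (8, 14).
Step 4: Order so x ≤ y and verify: 8² + 14² = 64 + 196 = 260 = n. ✓

n = 260 = 8² + 14² (one valid representation with x ≤ y).


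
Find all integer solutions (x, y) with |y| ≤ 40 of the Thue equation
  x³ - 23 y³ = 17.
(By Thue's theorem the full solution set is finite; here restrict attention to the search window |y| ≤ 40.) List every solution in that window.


The equation is x³ - 23y³ = 17. For fixed y, x³ = 23·y³ + 17, so a solution requires the RHS to be a perfect cube.
Strategy: iterate y from -40 to 40, compute RHS = 23·y³ + 17, and check whether it is a (positive or negative) perfect cube.
Check small values of y:
  y = 0: RHS = 17 is not a perfect cube.
  y = 1: RHS = 40 is not a perfect cube.
  y = -1: RHS = -6 is not a perfect cube.
  y = 2: RHS = 201 is not a perfect cube.
  y = -2: RHS = -167 is not a perfect cube.
  y = 3: RHS = 638 is not a perfect cube.
  y = -3: RHS = -604 is not a perfect cube.
Continuing the search up to |y| = 40 finds no solutions either.
No (x, y) in the scanned range satisfies the equation.

No integer solutions with |y| ≤ 40.


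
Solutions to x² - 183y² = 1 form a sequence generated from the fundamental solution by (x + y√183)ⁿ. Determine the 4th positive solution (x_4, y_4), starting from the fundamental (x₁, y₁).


Step 1: Find the fundamental solution (x₁, y₁) of x² - 183y² = 1.
  Expand √183 as a continued fraction. a₀ = ⌊√183⌋ = 13; iterate m_{k+1} = d_k·a_k − m_k, d_{k+1} = (183 − m_{k+1}²)/d_k, a_{k+1} = ⌊(a₀ + m_{k+1})/d_{k+1}⌋ (starting m₀ = 0, d₀ = 1), with convergents p_k = a_k·p_{k-1} + p_{k-2}, q_k = a_k·q_{k-1} + q_{k-2} (p₋₁ = 1, q₋₁ = 0):
  k = 0: a₀ = 13; p₀/q₀ = 13/1; p₀² − 183·q₀² = 169 − 183 = -14.
  k = 1: m = 13, d = 14, a = ⌊(13 + 13)/14⌋ = 1; p/q = (1·13 + 1)/(1·1 + 0) = 14/1; p² − 183·q² = 196 − 183 = 13.
  k = 2: m = 1, d = 13, a = ⌊(13 + 1)/13⌋ = 1; p/q = (1·14 + 13)/(1·1 + 1) = 27/2; p² − 183·q² = 729 − 732 = -3.
  k = 3: m = 12, d = 3, a = ⌊(13 + 12)/3⌋ = 8; p/q = (8·27 + 14)/(8·2 + 1) = 230/17; p² − 183·q² = 52900 − 52887 = 13.
  k = 4: m = 12, d = 13, a = ⌊(13 + 12)/13⌋ = 1; p/q = (1·230 + 27)/(1·17 + 2) = 257/19; p² − 183·q² = 66049 − 66063 = -14.
  k = 5: m = 1, d = 14, a = ⌊(13 + 1)/14⌋ = 1; p/q = (1·257 + 230)/(1·19 + 17) = 487/36; p² − 183·q² = 237169 − 237168 = 1.
  The first convergent with p² − 183·q² = 1 gives the fundamental solution (x₁, y₁) = (487, 36).
Step 2: Apply the recurrence (x_{n+1}, y_{n+1}) = (x₁x_n + 183y₁y_n, x₁y_n + y₁x_n) repeatedly.
  From (x_1, y_1) = (487, 36): x_2 = 487·487 + 183·36·36 = 474337; y_2 = 487·36 + 36·487 = 35064.
  From (x_2, y_2) = (474337, 35064): x_3 = 487·474337 + 183·36·35064 = 462003751; y_3 = 487·35064 + 36·474337 = 34152300.
  From (x_3, y_3) = (462003751, 34152300): x_4 = 487·462003751 + 183·36·34152300 = 449991179137; y_4 = 487·34152300 + 36·462003751 = 33264305136.
Step 3: Verify x_4² - 183·y_4² = 202492061301107624064769 - 202492061301107624064768 = 1 (should be 1). ✓

(x_1, y_1) = (487, 36); (x_4, y_4) = (449991179137, 33264305136).


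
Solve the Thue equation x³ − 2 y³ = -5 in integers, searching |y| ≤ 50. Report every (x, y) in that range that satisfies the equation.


The equation is x³ - 2y³ = -5. For fixed y, x³ = 2·y³ − 5, so a solution requires the RHS to be a perfect cube.
Strategy: iterate y from -50 to 50, compute RHS = 2·y³ − 5, and check whether it is a (positive or negative) perfect cube.
Check small values of y:
  y = 0: RHS = -5 is not a perfect cube.
  y = 1: RHS = -3 is not a perfect cube.
  y = -1: RHS = -7 is not a perfect cube.
  y = 2: RHS = 11 is not a perfect cube.
  y = -2: RHS = -21 is not a perfect cube.
  y = 3: RHS = 49 is not a perfect cube.
  y = -3: RHS = -59 is not a perfect cube.
Continuing the search up to |y| = 50 finds no solutions either.
No (x, y) in the scanned range satisfies the equation.

No integer solutions with |y| ≤ 50.


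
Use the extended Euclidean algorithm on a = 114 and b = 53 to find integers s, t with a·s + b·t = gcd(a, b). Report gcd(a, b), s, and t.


Euclidean algorithm on (114, 53) — divide until remainder is 0:
  114 = 2 · 53 + 8
  53 = 6 · 8 + 5
  8 = 1 · 5 + 3
  5 = 1 · 3 + 2
  3 = 1 · 2 + 1
  2 = 2 · 1 + 0
gcd(114, 53) = 1.
Track Bezout coefficients alongside the remainders: start with r₀ = 114 = a·1 + b·0 (s = 1, t = 0) and r₁ = 53 = a·0 + b·1 (s = 0, t = 1); each new remainder r_{k+1} = r_{k-1} − q_k·r_k inherits s_{k+1} = s_{k-1} − q_k·s_k, t_{k+1} = t_{k-1} − q_k·t_k, so r_k = a·s_k + b·t_k at every step:
  q = 2: r = 8, s = 1 − 2·0 = 1, t = 0 − 2·1 = -2  (check: 114·1 + 53·(-2) = 8)
  q = 6: r = 5, s = 0 − 6·1 = -6, t = 1 − 6·(-2) = 13  (check: 114·(-6) + 53·13 = 5)
  q = 1: r = 3, s = 1 − 1·(-6) = 7, t = -2 − 1·13 = -15  (check: 114·7 + 53·(-15) = 3)
  q = 1: r = 2, s = -6 − 1·7 = -13, t = 13 − 1·(-15) = 28  (check: 114·(-13) + 53·28 = 2)
  q = 1: r = 1, s = 7 − 1·(-13) = 20, t = -15 − 1·28 = -43  (check: 114·20 + 53·(-43) = 1)
The row with r = 1 (the gcd) gives the Bezout coefficients s = 20, t = -43.
Result: 114 · (20) + 53 · (-43) = 1.

gcd(114, 53) = 1; s = 20, t = -43 (check: 114·20 + 53·(-43) = 1).


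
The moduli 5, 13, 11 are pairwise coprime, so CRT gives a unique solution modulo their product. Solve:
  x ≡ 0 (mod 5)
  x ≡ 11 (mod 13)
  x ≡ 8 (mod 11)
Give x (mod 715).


Moduli 5, 13, 11 are pairwise coprime; by CRT there is a unique solution modulo M = 5 · 13 · 11 = 715.
Solve pairwise, accumulating the modulus:
  Start with x ≡ 0 (mod 5).
  Combine with x ≡ 11 (mod 13): since gcd(5, 13) = 1, we get a unique residue mod 65.
    Write x = 0 + 5·t and substitute into x ≡ 11 (mod 13): 5·t ≡ 11 − 0 = 11 (mod 13).
    The inverse of 5 mod 13 is 8 (since 5·8 = 40 = 3·13 + 1), so t ≡ 8·11 = 88 ≡ 10 (mod 13).
    Then x = 0 + 5·10 = 50, valid modulo lcm(5, 13) = 65: x ≡ 50 (mod 65).
  Combine with x ≡ 8 (mod 11): since gcd(65, 11) = 1, we get a unique residue mod 715.
    Write x = 50 + 65·t and substitute into x ≡ 8 (mod 11): 65·t ≡ 8 − 50 = -42 (mod 11).
    Reduce coefficients mod 11: 10·t ≡ 2 (mod 11).
    The inverse of 10 mod 11 is 10 (since 10·10 = 100 = 9·11 + 1), so t ≡ 10·2 = 20 ≡ 9 (mod 11).
    Then x = 50 + 65·9 = 635, valid modulo lcm(65, 11) = 715: x ≡ 635 (mod 715).
Verify: 635 mod 5 = 0 ✓, 635 mod 13 = 11 ✓, 635 mod 11 = 8 ✓.

x ≡ 635 (mod 715).


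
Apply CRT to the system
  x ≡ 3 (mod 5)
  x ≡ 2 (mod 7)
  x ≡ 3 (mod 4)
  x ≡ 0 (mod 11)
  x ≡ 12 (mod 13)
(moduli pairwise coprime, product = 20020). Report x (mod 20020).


Product of moduli M = 5 · 7 · 4 · 11 · 13 = 20020.
Merge one congruence at a time:
  Start: x ≡ 3 (mod 5).
  Combine with x ≡ 2 (mod 7); new modulus lcm = 35.
    Write x = 3 + 5·t and substitute into x ≡ 2 (mod 7): 5·t ≡ 2 − 3 = -1 (mod 7).
    Reduce coefficients mod 7: 5·t ≡ 6 (mod 7).
    The inverse of 5 mod 7 is 3 (since 5·3 = 15 = 2·7 + 1), so t ≡ 3·6 = 18 ≡ 4 (mod 7).
    Then x = 3 + 5·4 = 23, valid modulo lcm(5, 7) = 35: x ≡ 23 (mod 35).
  Combine with x ≡ 3 (mod 4); new modulus lcm = 140.
    Write x = 23 + 35·t and substitute into x ≡ 3 (mod 4): 35·t ≡ 3 − 23 = -20 (mod 4).
    Reduce coefficients mod 4: 3·t ≡ 0 (mod 4).
    The inverse of 3 mod 4 is 3 (since 3·3 = 9 = 2·4 + 1), so t ≡ 3·0 = 0 ≡ 0 (mod 4).
    Then x = 23 + 35·0 = 23, valid modulo lcm(35, 4) = 140: x ≡ 23 (mod 140).
  Combine with x ≡ 0 (mod 11); new modulus lcm = 1540.
    Write x = 23 + 140·t and substitute into x ≡ 0 (mod 11): 140·t ≡ 0 − 23 = -23 (mod 11).
    Reduce coefficients mod 11: 8·t ≡ 10 (mod 11).
    The inverse of 8 mod 11 is 7 (since 8·7 = 56 = 5·11 + 1), so t ≡ 7·10 = 70 ≡ 4 (mod 11).
    Then x = 23 + 140·4 = 583, valid modulo lcm(140, 11) = 1540: x ≡ 583 (mod 1540).
  Combine with x ≡ 12 (mod 13); new modulus lcm = 20020.
    Write x = 583 + 1540·t and substitute into x ≡ 12 (mod 13): 1540·t ≡ 12 − 583 = -571 (mod 13).
    Reduce coefficients mod 13: 6·t ≡ 1 (mod 13).
    The inverse of 6 mod 13 is 11 (since 6·11 = 66 = 5·13 + 1), so t ≡ 11·1 = 11 ≡ 11 (mod 13).
    Then x = 583 + 1540·11 = 17523, valid modulo lcm(1540, 13) = 20020: x ≡ 17523 (mod 20020).
Verify against each original: 17523 mod 5 = 3, 17523 mod 7 = 2, 17523 mod 4 = 3, 17523 mod 11 = 0, 17523 mod 13 = 12.

x ≡ 17523 (mod 20020).


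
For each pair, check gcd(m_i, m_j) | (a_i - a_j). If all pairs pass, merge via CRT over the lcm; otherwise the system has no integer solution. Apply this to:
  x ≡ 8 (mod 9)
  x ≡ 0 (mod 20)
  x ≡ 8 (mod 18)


Moduli 9, 20, 18 are not pairwise coprime, so CRT works modulo lcm(m_i) when all pairwise compatibility conditions hold.
Pairwise compatibility: gcd(m_i, m_j) must divide a_i - a_j for every pair.
Merge one congruence at a time:
  Start: x ≡ 8 (mod 9).
  Combine with x ≡ 0 (mod 20): gcd(9, 20) = 1; 0 - 8 = -8, which IS divisible by 1, so compatible.
    Write x = 8 + 9·t and substitute into x ≡ 0 (mod 20): 9·t ≡ 0 − 8 = -8 (mod 20).
    Reduce coefficients mod 20: 9·t ≡ 12 (mod 20).
    The inverse of 9 mod 20 is 9 (since 9·9 = 81 = 4·20 + 1), so t ≡ 9·12 = 108 ≡ 8 (mod 20).
    Then x = 8 + 9·8 = 80, valid modulo lcm(9, 20) = 180: x ≡ 80 (mod 180).
  Combine with x ≡ 8 (mod 18): gcd(180, 18) = 18; 8 - 80 = -72, which IS divisible by 18, so compatible.
    Write x = 80 + 180·t and substitute into x ≡ 8 (mod 18): 180·t ≡ 8 − 80 = -72 (mod 18).
    Divide the congruence (and modulus) by g = 18: 10·t ≡ -4 (mod 1).
    Modulo 1 every t works; take t = 0.
    Then x = 80 + 180·0 = 80, valid modulo lcm(180, 18) = 180: x ≡ 80 (mod 180).
Verify: 80 mod 9 = 8, 80 mod 20 = 0, 80 mod 18 = 8.

x ≡ 80 (mod 180).


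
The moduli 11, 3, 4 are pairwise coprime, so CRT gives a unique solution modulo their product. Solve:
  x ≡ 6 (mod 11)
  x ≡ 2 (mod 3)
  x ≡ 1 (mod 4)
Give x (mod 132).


Moduli 11, 3, 4 are pairwise coprime; by CRT there is a unique solution modulo M = 11 · 3 · 4 = 132.
Solve pairwise, accumulating the modulus:
  Start with x ≡ 6 (mod 11).
  Combine with x ≡ 2 (mod 3): since gcd(11, 3) = 1, we get a unique residue mod 33.
    Write x = 6 + 11·t and substitute into x ≡ 2 (mod 3): 11·t ≡ 2 − 6 = -4 (mod 3).
    Reduce coefficients mod 3: 2·t ≡ 2 (mod 3).
    The inverse of 2 mod 3 is 2 (since 2·2 = 4 = 1·3 + 1), so t ≡ 2·2 = 4 ≡ 1 (mod 3).
    Then x = 6 + 11·1 = 17, valid modulo lcm(11, 3) = 33: x ≡ 17 (mod 33).
  Combine with x ≡ 1 (mod 4): since gcd(33, 4) = 1, we get a unique residue mod 132.
    Write x = 17 + 33·t and substitute into x ≡ 1 (mod 4): 33·t ≡ 1 − 17 = -16 (mod 4).
    Reduce coefficients mod 4: 1·t ≡ 0 (mod 4).
    So t ≡ 0 (mod 4).
    Then x = 17 + 33·0 = 17, valid modulo lcm(33, 4) = 132: x ≡ 17 (mod 132).
Verify: 17 mod 11 = 6 ✓, 17 mod 3 = 2 ✓, 17 mod 4 = 1 ✓.

x ≡ 17 (mod 132).


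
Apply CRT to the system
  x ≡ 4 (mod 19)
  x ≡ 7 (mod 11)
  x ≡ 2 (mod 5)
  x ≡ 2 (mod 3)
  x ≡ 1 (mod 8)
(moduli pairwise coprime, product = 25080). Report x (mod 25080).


Product of moduli M = 19 · 11 · 5 · 3 · 8 = 25080.
Merge one congruence at a time:
  Start: x ≡ 4 (mod 19).
  Combine with x ≡ 7 (mod 11); new modulus lcm = 209.
    Write x = 4 + 19·t and substitute into x ≡ 7 (mod 11): 19·t ≡ 7 − 4 = 3 (mod 11).
    Reduce coefficients mod 11: 8·t ≡ 3 (mod 11).
    The inverse of 8 mod 11 is 7 (since 8·7 = 56 = 5·11 + 1), so t ≡ 7·3 = 21 ≡ 10 (mod 11).
    Then x = 4 + 19·10 = 194, valid modulo lcm(19, 11) = 209: x ≡ 194 (mod 209).
  Combine with x ≡ 2 (mod 5); new modulus lcm = 1045.
    Write x = 194 + 209·t and substitute into x ≡ 2 (mod 5): 209·t ≡ 2 − 194 = -192 (mod 5).
    Reduce coefficients mod 5: 4·t ≡ 3 (mod 5).
    The inverse of 4 mod 5 is 4 (since 4·4 = 16 = 3·5 + 1), so t ≡ 4·3 = 12 ≡ 2 (mod 5).
    Then x = 194 + 209·2 = 612, valid modulo lcm(209, 5) = 1045: x ≡ 612 (mod 1045).
  Combine with x ≡ 2 (mod 3); new modulus lcm = 3135.
    Write x = 612 + 1045·t and substitute into x ≡ 2 (mod 3): 1045·t ≡ 2 − 612 = -610 (mod 3).
    Reduce coefficients mod 3: 1·t ≡ 2 (mod 3).
    So t ≡ 2 (mod 3).
    Then x = 612 + 1045·2 = 2702, valid modulo lcm(1045, 3) = 3135: x ≡ 2702 (mod 3135).
  Combine with x ≡ 1 (mod 8); new modulus lcm = 25080.
    Write x = 2702 + 3135·t and substitute into x ≡ 1 (mod 8): 3135·t ≡ 1 − 2702 = -2701 (mod 8).
    Reduce coefficients mod 8: 7·t ≡ 3 (mod 8).
    The inverse of 7 mod 8 is 7 (since 7·7 = 49 = 6·8 + 1), so t ≡ 7·3 = 21 ≡ 5 (mod 8).
    Then x = 2702 + 3135·5 = 18377, valid modulo lcm(3135, 8) = 25080: x ≡ 18377 (mod 25080).
Verify against each original: 18377 mod 19 = 4, 18377 mod 11 = 7, 18377 mod 5 = 2, 18377 mod 3 = 2, 18377 mod 8 = 1.

x ≡ 18377 (mod 25080).


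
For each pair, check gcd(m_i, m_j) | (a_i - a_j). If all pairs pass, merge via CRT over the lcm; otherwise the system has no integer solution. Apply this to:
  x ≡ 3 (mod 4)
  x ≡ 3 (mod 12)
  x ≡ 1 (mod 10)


Moduli 4, 12, 10 are not pairwise coprime, so CRT works modulo lcm(m_i) when all pairwise compatibility conditions hold.
Pairwise compatibility: gcd(m_i, m_j) must divide a_i - a_j for every pair.
Merge one congruence at a time:
  Start: x ≡ 3 (mod 4).
  Combine with x ≡ 3 (mod 12): gcd(4, 12) = 4; 3 - 3 = 0, which IS divisible by 4, so compatible.
    Write x = 3 + 4·t and substitute into x ≡ 3 (mod 12): 4·t ≡ 3 − 3 = 0 (mod 12).
    Divide the congruence (and modulus) by g = 4: 1·t ≡ 0 (mod 3).
    So t ≡ 0 (mod 3).
    Then x = 3 + 4·0 = 3, valid modulo lcm(4, 12) = 12: x ≡ 3 (mod 12).
  Combine with x ≡ 1 (mod 10): gcd(12, 10) = 2; 1 - 3 = -2, which IS divisible by 2, so compatible.
    Write x = 3 + 12·t and substitute into x ≡ 1 (mod 10): 12·t ≡ 1 − 3 = -2 (mod 10).
    Divide the congruence (and modulus) by g = 2: 6·t ≡ -1 (mod 5).
    Reduce coefficients mod 5: 1·t ≡ 4 (mod 5).
    So t ≡ 4 (mod 5).
    Then x = 3 + 12·4 = 51, valid modulo lcm(12, 10) = 60: x ≡ 51 (mod 60).
Verify: 51 mod 4 = 3, 51 mod 12 = 3, 51 mod 10 = 1.

x ≡ 51 (mod 60).


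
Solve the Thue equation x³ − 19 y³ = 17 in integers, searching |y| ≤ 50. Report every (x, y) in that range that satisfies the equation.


The equation is x³ - 19y³ = 17. For fixed y, x³ = 19·y³ + 17, so a solution requires the RHS to be a perfect cube.
Strategy: iterate y from -50 to 50, compute RHS = 19·y³ + 17, and check whether it is a (positive or negative) perfect cube.
Check small values of y:
  y = 0: RHS = 17 is not a perfect cube.
  y = 1: RHS = 36 is not a perfect cube.
  y = -1: RHS = -2 is not a perfect cube.
  y = 2: RHS = 169 is not a perfect cube.
  y = -2: RHS = -135 is not a perfect cube.
  y = 3: RHS = 530 is not a perfect cube.
  y = -3: RHS = -496 is not a perfect cube.
Continuing the search up to |y| = 50 finds no solutions either.
No (x, y) in the scanned range satisfies the equation.

No integer solutions with |y| ≤ 50.


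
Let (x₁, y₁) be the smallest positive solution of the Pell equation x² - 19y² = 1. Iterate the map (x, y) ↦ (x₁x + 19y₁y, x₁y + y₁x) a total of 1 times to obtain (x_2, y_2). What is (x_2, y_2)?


Step 1: Find the fundamental solution (x₁, y₁) of x² - 19y² = 1.
  Expand √19 as a continued fraction. a₀ = ⌊√19⌋ = 4; iterate m_{k+1} = d_k·a_k − m_k, d_{k+1} = (19 − m_{k+1}²)/d_k, a_{k+1} = ⌊(a₀ + m_{k+1})/d_{k+1}⌋ (starting m₀ = 0, d₀ = 1), with convergents p_k = a_k·p_{k-1} + p_{k-2}, q_k = a_k·q_{k-1} + q_{k-2} (p₋₁ = 1, q₋₁ = 0):
  k = 0: a₀ = 4; p₀/q₀ = 4/1; p₀² − 19·q₀² = 16 − 19 = -3.
  k = 1: m = 4, d = 3, a = ⌊(4 + 4)/3⌋ = 2; p/q = (2·4 + 1)/(2·1 + 0) = 9/2; p² − 19·q² = 81 − 76 = 5.
  k = 2: m = 2, d = 5, a = ⌊(4 + 2)/5⌋ = 1; p/q = (1·9 + 4)/(1·2 + 1) = 13/3; p² − 19·q² = 169 − 171 = -2.
  k = 3: m = 3, d = 2, a = ⌊(4 + 3)/2⌋ = 3; p/q = (3·13 + 9)/(3·3 + 2) = 48/11; p² − 19·q² = 2304 − 2299 = 5.
  k = 4: m = 3, d = 5, a = ⌊(4 + 3)/5⌋ = 1; p/q = (1·48 + 13)/(1·11 + 3) = 61/14; p² − 19·q² = 3721 − 3724 = -3.
  k = 5: m = 2, d = 3, a = ⌊(4 + 2)/3⌋ = 2; p/q = (2·61 + 48)/(2·14 + 11) = 170/39; p² − 19·q² = 28900 − 28899 = 1.
  The first convergent with p² − 19·q² = 1 gives the fundamental solution (x₁, y₁) = (170, 39).
Step 2: Apply the recurrence (x_{n+1}, y_{n+1}) = (x₁x_n + 19y₁y_n, x₁y_n + y₁x_n) repeatedly.
  From (x_1, y_1) = (170, 39): x_2 = 170·170 + 19·39·39 = 57799; y_2 = 170·39 + 39·170 = 13260.
Step 3: Verify x_2² - 19·y_2² = 3340724401 - 3340724400 = 1 (should be 1). ✓

(x_1, y_1) = (170, 39); (x_2, y_2) = (57799, 13260).


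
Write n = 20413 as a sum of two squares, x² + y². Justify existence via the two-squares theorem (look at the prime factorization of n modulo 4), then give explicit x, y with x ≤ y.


Step 1: Factor n = 20413 = 137 · 149.
Step 2: Check the mod-4 condition on each prime factor: 137 ≡ 1 (mod 4), exponent 1; 149 ≡ 1 (mod 4), exponent 1.
All primes ≡ 3 (mod 4) appear to even exponent (or don't appear), so by the two-squares theorem n IS expressible as a sum of two squares.
Step 3: Build a representation. Here n = 137 · 149 is a product of primes ≡ 1 (mod 4). Each prime p ≡ 1 (mod 4) is itself a sum of two squares; find a² by testing p − a² for a perfect square:
  137: 137 − 1² = 136, 137 − 2² = 133, 137 − 3² = 128, 137 − 4² = 121 = 11² ⇒ 137 = 4² + 11².
  149: 149 − 1² = 148, 149 − 2² = 145, 149 − 3² = 140, 149 − 4² = 133, 149 − 5² = 124, 149 − 6² = 113, 149 − 7² = 100 = 10² ⇒ 149 = 7² + 10².
  Combine using the Brahmagupta–Fibonacci identity (a² + b²)(c² + d²) = (ac − bd)² + (ad + bc)² = (ac + bd)² + (ad − bc)²:
  137 · 149 = 20413: from (4² + 11²)(7² + 10²), take (4·7 − 11·10, 4·10 + 11·7) = (28 − 110, 40 + 77) = (-82, 117); dropping signs (only squares matter) gives (82, 117); check 82² + 117² = 6724 + 13689 = 20413 ✓.
Step 4: Order so x ≤ y and verify: 82² + 117² = 6724 + 13689 = 20413 = n. ✓

n = 20413 = 82² + 117² (one valid representation with x ≤ y).


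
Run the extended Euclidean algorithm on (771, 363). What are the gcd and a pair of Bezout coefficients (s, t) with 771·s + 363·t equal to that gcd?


Euclidean algorithm on (771, 363) — divide until remainder is 0:
  771 = 2 · 363 + 45
  363 = 8 · 45 + 3
  45 = 15 · 3 + 0
gcd(771, 363) = 3.
Track Bezout coefficients alongside the remainders: start with r₀ = 771 = a·1 + b·0 (s = 1, t = 0) and r₁ = 363 = a·0 + b·1 (s = 0, t = 1); each new remainder r_{k+1} = r_{k-1} − q_k·r_k inherits s_{k+1} = s_{k-1} − q_k·s_k, t_{k+1} = t_{k-1} − q_k·t_k, so r_k = a·s_k + b·t_k at every step:
  q = 2: r = 45, s = 1 − 2·0 = 1, t = 0 − 2·1 = -2  (check: 771·1 + 363·(-2) = 45)
  q = 8: r = 3, s = 0 − 8·1 = -8, t = 1 − 8·(-2) = 17  (check: 771·(-8) + 363·17 = 3)
The row with r = 3 (the gcd) gives the Bezout coefficients s = -8, t = 17.
Result: 771 · (-8) + 363 · (17) = 3.

gcd(771, 363) = 3; s = -8, t = 17 (check: 771·(-8) + 363·17 = 3).
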